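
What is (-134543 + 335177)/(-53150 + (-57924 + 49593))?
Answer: -28662/8783 ≈ -3.2634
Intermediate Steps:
(-134543 + 335177)/(-53150 + (-57924 + 49593)) = 200634/(-53150 - 8331) = 200634/(-61481) = 200634*(-1/61481) = -28662/8783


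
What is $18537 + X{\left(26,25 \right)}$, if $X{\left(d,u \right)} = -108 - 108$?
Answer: $18321$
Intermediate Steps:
$X{\left(d,u \right)} = -216$
$18537 + X{\left(26,25 \right)} = 18537 - 216 = 18321$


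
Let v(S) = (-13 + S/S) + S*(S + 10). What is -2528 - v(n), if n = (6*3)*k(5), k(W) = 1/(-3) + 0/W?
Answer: -2492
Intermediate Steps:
k(W) = -⅓ (k(W) = 1*(-⅓) + 0 = -⅓ + 0 = -⅓)
n = -6 (n = (6*3)*(-⅓) = 18*(-⅓) = -6)
v(S) = -12 + S*(10 + S) (v(S) = (-13 + 1) + S*(10 + S) = -12 + S*(10 + S))
-2528 - v(n) = -2528 - (-12 + (-6)² + 10*(-6)) = -2528 - (-12 + 36 - 60) = -2528 - 1*(-36) = -2528 + 36 = -2492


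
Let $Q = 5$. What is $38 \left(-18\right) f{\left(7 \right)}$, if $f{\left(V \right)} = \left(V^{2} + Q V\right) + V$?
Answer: $-62244$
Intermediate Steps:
$f{\left(V \right)} = V^{2} + 6 V$ ($f{\left(V \right)} = \left(V^{2} + 5 V\right) + V = V^{2} + 6 V$)
$38 \left(-18\right) f{\left(7 \right)} = 38 \left(-18\right) 7 \left(6 + 7\right) = - 684 \cdot 7 \cdot 13 = \left(-684\right) 91 = -62244$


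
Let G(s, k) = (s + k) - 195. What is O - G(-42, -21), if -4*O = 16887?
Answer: -15855/4 ≈ -3963.8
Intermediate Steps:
O = -16887/4 (O = -1/4*16887 = -16887/4 ≈ -4221.8)
G(s, k) = -195 + k + s (G(s, k) = (k + s) - 195 = -195 + k + s)
O - G(-42, -21) = -16887/4 - (-195 - 21 - 42) = -16887/4 - 1*(-258) = -16887/4 + 258 = -15855/4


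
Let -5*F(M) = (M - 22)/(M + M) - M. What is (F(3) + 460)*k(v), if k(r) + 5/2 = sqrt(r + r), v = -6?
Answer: -13837/12 + 13837*I*sqrt(3)/15 ≈ -1153.1 + 1597.8*I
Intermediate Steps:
F(M) = M/5 - (-22 + M)/(10*M) (F(M) = -((M - 22)/(M + M) - M)/5 = -((-22 + M)/((2*M)) - M)/5 = -((-22 + M)*(1/(2*M)) - M)/5 = -((-22 + M)/(2*M) - M)/5 = -(-M + (-22 + M)/(2*M))/5 = M/5 - (-22 + M)/(10*M))
k(r) = -5/2 + sqrt(2)*sqrt(r) (k(r) = -5/2 + sqrt(r + r) = -5/2 + sqrt(2*r) = -5/2 + sqrt(2)*sqrt(r))
(F(3) + 460)*k(v) = ((1/10)*(22 + 3*(-1 + 2*3))/3 + 460)*(-5/2 + sqrt(2)*sqrt(-6)) = ((1/10)*(1/3)*(22 + 3*(-1 + 6)) + 460)*(-5/2 + sqrt(2)*(I*sqrt(6))) = ((1/10)*(1/3)*(22 + 3*5) + 460)*(-5/2 + 2*I*sqrt(3)) = ((1/10)*(1/3)*(22 + 15) + 460)*(-5/2 + 2*I*sqrt(3)) = ((1/10)*(1/3)*37 + 460)*(-5/2 + 2*I*sqrt(3)) = (37/30 + 460)*(-5/2 + 2*I*sqrt(3)) = 13837*(-5/2 + 2*I*sqrt(3))/30 = -13837/12 + 13837*I*sqrt(3)/15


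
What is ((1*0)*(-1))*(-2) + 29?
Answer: 29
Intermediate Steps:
((1*0)*(-1))*(-2) + 29 = (0*(-1))*(-2) + 29 = 0*(-2) + 29 = 0 + 29 = 29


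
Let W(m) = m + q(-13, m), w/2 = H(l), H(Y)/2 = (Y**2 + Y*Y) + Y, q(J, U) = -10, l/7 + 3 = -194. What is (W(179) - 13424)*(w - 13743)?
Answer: -201394733595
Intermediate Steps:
l = -1379 (l = -21 + 7*(-194) = -21 - 1358 = -1379)
H(Y) = 2*Y + 4*Y**2 (H(Y) = 2*((Y**2 + Y*Y) + Y) = 2*((Y**2 + Y**2) + Y) = 2*(2*Y**2 + Y) = 2*(Y + 2*Y**2) = 2*Y + 4*Y**2)
w = 15207612 (w = 2*(2*(-1379)*(1 + 2*(-1379))) = 2*(2*(-1379)*(1 - 2758)) = 2*(2*(-1379)*(-2757)) = 2*7603806 = 15207612)
W(m) = -10 + m (W(m) = m - 10 = -10 + m)
(W(179) - 13424)*(w - 13743) = ((-10 + 179) - 13424)*(15207612 - 13743) = (169 - 13424)*15193869 = -13255*15193869 = -201394733595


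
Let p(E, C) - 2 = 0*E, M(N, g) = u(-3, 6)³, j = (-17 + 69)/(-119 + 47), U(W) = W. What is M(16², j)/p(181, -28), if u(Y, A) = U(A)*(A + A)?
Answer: 186624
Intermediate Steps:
u(Y, A) = 2*A² (u(Y, A) = A*(A + A) = A*(2*A) = 2*A²)
j = -13/18 (j = 52/(-72) = 52*(-1/72) = -13/18 ≈ -0.72222)
M(N, g) = 373248 (M(N, g) = (2*6²)³ = (2*36)³ = 72³ = 373248)
p(E, C) = 2 (p(E, C) = 2 + 0*E = 2 + 0 = 2)
M(16², j)/p(181, -28) = 373248/2 = 373248*(½) = 186624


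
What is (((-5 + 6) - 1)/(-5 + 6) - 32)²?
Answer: 1024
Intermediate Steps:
(((-5 + 6) - 1)/(-5 + 6) - 32)² = ((1 - 1)/1 - 32)² = (0*1 - 32)² = (0 - 32)² = (-32)² = 1024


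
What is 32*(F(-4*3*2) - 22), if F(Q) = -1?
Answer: -736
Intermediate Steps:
32*(F(-4*3*2) - 22) = 32*(-1 - 22) = 32*(-23) = -736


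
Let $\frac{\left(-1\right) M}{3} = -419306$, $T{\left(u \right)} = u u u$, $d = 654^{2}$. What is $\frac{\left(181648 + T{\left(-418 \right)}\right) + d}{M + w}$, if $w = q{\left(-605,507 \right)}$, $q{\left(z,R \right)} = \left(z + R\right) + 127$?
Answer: $- \frac{72425268}{1257947} \approx -57.574$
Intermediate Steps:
$d = 427716$
$T{\left(u \right)} = u^{3}$ ($T{\left(u \right)} = u^{2} u = u^{3}$)
$M = 1257918$ ($M = \left(-3\right) \left(-419306\right) = 1257918$)
$q{\left(z,R \right)} = 127 + R + z$ ($q{\left(z,R \right)} = \left(R + z\right) + 127 = 127 + R + z$)
$w = 29$ ($w = 127 + 507 - 605 = 29$)
$\frac{\left(181648 + T{\left(-418 \right)}\right) + d}{M + w} = \frac{\left(181648 + \left(-418\right)^{3}\right) + 427716}{1257918 + 29} = \frac{\left(181648 - 73034632\right) + 427716}{1257947} = \left(-72852984 + 427716\right) \frac{1}{1257947} = \left(-72425268\right) \frac{1}{1257947} = - \frac{72425268}{1257947}$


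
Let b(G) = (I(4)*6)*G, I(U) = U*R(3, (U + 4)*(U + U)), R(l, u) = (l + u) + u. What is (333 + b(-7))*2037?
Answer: -44151975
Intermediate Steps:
R(l, u) = l + 2*u
I(U) = U*(3 + 4*U*(4 + U)) (I(U) = U*(3 + 2*((U + 4)*(U + U))) = U*(3 + 2*((4 + U)*(2*U))) = U*(3 + 2*(2*U*(4 + U))) = U*(3 + 4*U*(4 + U)))
b(G) = 3144*G (b(G) = ((4*(3 + 4*4*(4 + 4)))*6)*G = ((4*(3 + 4*4*8))*6)*G = ((4*(3 + 128))*6)*G = ((4*131)*6)*G = (524*6)*G = 3144*G)
(333 + b(-7))*2037 = (333 + 3144*(-7))*2037 = (333 - 22008)*2037 = -21675*2037 = -44151975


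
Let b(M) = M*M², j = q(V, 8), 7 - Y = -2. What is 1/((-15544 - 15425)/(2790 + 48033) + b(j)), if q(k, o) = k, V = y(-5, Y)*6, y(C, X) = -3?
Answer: -5647/32936745 ≈ -0.00017145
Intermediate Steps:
Y = 9 (Y = 7 - 1*(-2) = 7 + 2 = 9)
V = -18 (V = -3*6 = -18)
j = -18
b(M) = M³
1/((-15544 - 15425)/(2790 + 48033) + b(j)) = 1/((-15544 - 15425)/(2790 + 48033) + (-18)³) = 1/(-30969/50823 - 5832) = 1/(-30969*1/50823 - 5832) = 1/(-3441/5647 - 5832) = 1/(-32936745/5647) = -5647/32936745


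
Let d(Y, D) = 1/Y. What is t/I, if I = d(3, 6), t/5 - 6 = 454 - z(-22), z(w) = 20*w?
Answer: 13500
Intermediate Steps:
t = 4500 (t = 30 + 5*(454 - 20*(-22)) = 30 + 5*(454 - 1*(-440)) = 30 + 5*(454 + 440) = 30 + 5*894 = 30 + 4470 = 4500)
I = ⅓ (I = 1/3 = ⅓ ≈ 0.33333)
t/I = 4500/(⅓) = 4500*3 = 13500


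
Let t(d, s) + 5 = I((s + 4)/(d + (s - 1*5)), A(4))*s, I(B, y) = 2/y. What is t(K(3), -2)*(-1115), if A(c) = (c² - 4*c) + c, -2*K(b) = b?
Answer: 6690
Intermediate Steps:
K(b) = -b/2
A(c) = c² - 3*c
t(d, s) = -5 + s/2 (t(d, s) = -5 + (2/((4*(-3 + 4))))*s = -5 + (2/((4*1)))*s = -5 + (2/4)*s = -5 + (2*(¼))*s = -5 + s/2)
t(K(3), -2)*(-1115) = (-5 + (½)*(-2))*(-1115) = (-5 - 1)*(-1115) = -6*(-1115) = 6690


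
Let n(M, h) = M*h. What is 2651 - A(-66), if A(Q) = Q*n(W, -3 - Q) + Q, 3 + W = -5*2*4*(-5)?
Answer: 821843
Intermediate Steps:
W = 197 (W = -3 - 5*2*4*(-5) = -3 - 40*(-5) = -3 - 5*(-40) = -3 + 200 = 197)
A(Q) = Q + Q*(-591 - 197*Q) (A(Q) = Q*(197*(-3 - Q)) + Q = Q*(-591 - 197*Q) + Q = Q + Q*(-591 - 197*Q))
2651 - A(-66) = 2651 - (-1)*(-66)*(590 + 197*(-66)) = 2651 - (-1)*(-66)*(590 - 13002) = 2651 - (-1)*(-66)*(-12412) = 2651 - 1*(-819192) = 2651 + 819192 = 821843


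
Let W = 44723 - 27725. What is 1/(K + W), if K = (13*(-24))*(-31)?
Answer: 1/26670 ≈ 3.7495e-5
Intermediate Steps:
K = 9672 (K = -312*(-31) = 9672)
W = 16998
1/(K + W) = 1/(9672 + 16998) = 1/26670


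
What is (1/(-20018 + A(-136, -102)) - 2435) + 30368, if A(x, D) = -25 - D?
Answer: 557011952/19941 ≈ 27933.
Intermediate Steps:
(1/(-20018 + A(-136, -102)) - 2435) + 30368 = (1/(-20018 + (-25 - 1*(-102))) - 2435) + 30368 = (1/(-20018 + (-25 + 102)) - 2435) + 30368 = (1/(-20018 + 77) - 2435) + 30368 = (1/(-19941) - 2435) + 30368 = (-1/19941 - 2435) + 30368 = -48556336/19941 + 30368 = 557011952/19941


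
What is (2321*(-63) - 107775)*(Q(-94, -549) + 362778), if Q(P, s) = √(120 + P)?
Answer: -92144886444 - 253998*√26 ≈ -9.2146e+10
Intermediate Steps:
(2321*(-63) - 107775)*(Q(-94, -549) + 362778) = (2321*(-63) - 107775)*(√(120 - 94) + 362778) = (-146223 - 107775)*(√26 + 362778) = -253998*(362778 + √26) = -92144886444 - 253998*√26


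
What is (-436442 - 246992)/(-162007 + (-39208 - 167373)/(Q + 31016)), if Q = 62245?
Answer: 1874639361/444386512 ≈ 4.2185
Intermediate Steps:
(-436442 - 246992)/(-162007 + (-39208 - 167373)/(Q + 31016)) = (-436442 - 246992)/(-162007 + (-39208 - 167373)/(62245 + 31016)) = -683434/(-162007 - 206581/93261) = -683434/(-15109141408/93261) = -683434*(-93261/15109141408) = 1874639361/444386512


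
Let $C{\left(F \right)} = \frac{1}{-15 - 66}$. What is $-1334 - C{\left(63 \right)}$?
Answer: $- \frac{108053}{81} \approx -1334.0$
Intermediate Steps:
$C{\left(F \right)} = - \frac{1}{81}$ ($C{\left(F \right)} = \frac{1}{-81} = - \frac{1}{81}$)
$-1334 - C{\left(63 \right)} = -1334 - - \frac{1}{81} = -1334 + \frac{1}{81} = - \frac{108053}{81}$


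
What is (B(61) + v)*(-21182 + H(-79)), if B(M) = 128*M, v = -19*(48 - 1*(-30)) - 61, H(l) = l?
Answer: -133200165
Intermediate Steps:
v = -1543 (v = -19*(48 + 30) - 61 = -19*78 - 61 = -1482 - 61 = -1543)
(B(61) + v)*(-21182 + H(-79)) = (128*61 - 1543)*(-21182 - 79) = (7808 - 1543)*(-21261) = 6265*(-21261) = -133200165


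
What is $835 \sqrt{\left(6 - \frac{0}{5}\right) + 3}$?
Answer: $2505$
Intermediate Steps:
$835 \sqrt{\left(6 - \frac{0}{5}\right) + 3} = 835 \sqrt{\left(6 - 0 \cdot \frac{1}{5}\right) + 3} = 835 \sqrt{\left(6 - 0\right) + 3} = 835 \sqrt{\left(6 + 0\right) + 3} = 835 \sqrt{6 + 3} = 835 \sqrt{9} = 835 \cdot 3 = 2505$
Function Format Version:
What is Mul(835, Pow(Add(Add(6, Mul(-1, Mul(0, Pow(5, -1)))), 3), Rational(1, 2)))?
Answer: 2505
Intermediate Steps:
Mul(835, Pow(Add(Add(6, Mul(-1, Mul(0, Pow(5, -1)))), 3), Rational(1, 2))) = Mul(835, Pow(Add(Add(6, Mul(-1, Mul(0, Rational(1, 5)))), 3), Rational(1, 2))) = Mul(835, Pow(Add(Add(6, Mul(-1, 0)), 3), Rational(1, 2))) = Mul(835, Pow(Add(Add(6, 0), 3), Rational(1, 2))) = Mul(835, Pow(Add(6, 3), Rational(1, 2))) = Mul(835, Pow(9, Rational(1, 2))) = Mul(835, 3) = 2505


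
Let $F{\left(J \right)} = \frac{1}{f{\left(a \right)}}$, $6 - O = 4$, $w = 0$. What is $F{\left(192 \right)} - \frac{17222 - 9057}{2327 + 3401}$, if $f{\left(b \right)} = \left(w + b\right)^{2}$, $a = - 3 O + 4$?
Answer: $- \frac{6733}{5728} \approx -1.1755$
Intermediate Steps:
$O = 2$ ($O = 6 - 4 = 2$)
$a = -2$ ($a = \left(-3\right) 2 + 4 = -6 + 4 = -2$)
$f{\left(b \right)} = b^{2}$ ($f{\left(b \right)} = \left(0 + b\right)^{2} = b^{2}$)
$F{\left(J \right)} = \frac{1}{4}$ ($F{\left(J \right)} = \frac{1}{\left(-2\right)^{2}} = \frac{1}{4}$)
$F{\left(192 \right)} - \frac{17222 - 9057}{2327 + 3401} = \frac{1}{4} - \frac{17222 - 9057}{2327 + 3401} = \frac{1}{4} - \frac{8165}{5728} = - \frac{6733}{5728}$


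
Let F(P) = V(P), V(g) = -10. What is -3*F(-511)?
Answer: 30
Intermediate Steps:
F(P) = -10
-3*F(-511) = -3*(-10) = 30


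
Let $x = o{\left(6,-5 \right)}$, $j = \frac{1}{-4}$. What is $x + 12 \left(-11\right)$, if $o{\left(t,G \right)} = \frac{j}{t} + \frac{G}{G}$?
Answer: $- \frac{3145}{24} \approx -131.04$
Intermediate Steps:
$j = - \frac{1}{4} \approx -0.25$
$o{\left(t,G \right)} = 1 - \frac{1}{4 t}$ ($o{\left(t,G \right)} = - \frac{1}{4 t} + \frac{G}{G} = - \frac{1}{4 t} + 1 = 1 - \frac{1}{4 t}$)
$x = \frac{23}{24}$ ($x = \frac{- \frac{1}{4} + 6}{6} = \frac{1}{6} \cdot \frac{23}{4} = \frac{23}{24} \approx 0.95833$)
$x + 12 \left(-11\right) = \frac{23}{24} + 12 \left(-11\right) = \frac{23}{24} - 132 = - \frac{3145}{24}$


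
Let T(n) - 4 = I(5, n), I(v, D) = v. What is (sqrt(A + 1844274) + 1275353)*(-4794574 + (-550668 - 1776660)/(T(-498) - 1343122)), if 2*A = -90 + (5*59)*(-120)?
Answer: -8212829932732411502/1343113 - 6439652341534*sqrt(1826529)/1343113 ≈ -6.1213e+12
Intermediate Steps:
T(n) = 9 (T(n) = 4 + 5 = 9)
A = -17745 (A = (-90 + (5*59)*(-120))/2 = (-90 + 295*(-120))/2 = (-90 - 35400)/2 = (1/2)*(-35490) = -17745)
(sqrt(A + 1844274) + 1275353)*(-4794574 + (-550668 - 1776660)/(T(-498) - 1343122)) = (sqrt(-17745 + 1844274) + 1275353)*(-4794574 + (-550668 - 1776660)/(9 - 1343122)) = (sqrt(1826529) + 1275353)*(-4794574 - 2327328/(-1343113)) = (1275353 + sqrt(1826529))*(-4794574 - 2327328*(-1/1343113)) = (1275353 + sqrt(1826529))*(-4794574 + 2327328/1343113) = (1275353 + sqrt(1826529))*(-6439652341534/1343113) = -8212829932732411502/1343113 - 6439652341534*sqrt(1826529)/1343113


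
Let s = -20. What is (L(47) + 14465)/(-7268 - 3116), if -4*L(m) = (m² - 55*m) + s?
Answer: -331/236 ≈ -1.4025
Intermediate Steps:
L(m) = 5 - m²/4 + 55*m/4 (L(m) = -((m² - 55*m) - 20)/4 = -(-20 + m² - 55*m)/4 = 5 - m²/4 + 55*m/4)
(L(47) + 14465)/(-7268 - 3116) = ((5 - ¼*47² + (55/4)*47) + 14465)/(-7268 - 3116) = ((5 - ¼*2209 + 2585/4) + 14465)/(-10384) = ((5 - 2209/4 + 2585/4) + 14465)*(-1/10384) = (99 + 14465)*(-1/10384) = 14564*(-1/10384) = -331/236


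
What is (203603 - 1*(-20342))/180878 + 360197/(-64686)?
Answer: -12666401674/2925068577 ≈ -4.3303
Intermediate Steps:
(203603 - 1*(-20342))/180878 + 360197/(-64686) = (203603 + 20342)*(1/180878) + 360197*(-1/64686) = 223945*(1/180878) - 360197/64686 = 223945/180878 - 360197/64686 = -12666401674/2925068577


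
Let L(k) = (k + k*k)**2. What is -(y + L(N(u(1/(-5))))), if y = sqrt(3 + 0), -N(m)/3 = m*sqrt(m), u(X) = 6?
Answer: -3781080 - sqrt(3) + 69984*sqrt(6) ≈ -3.6097e+6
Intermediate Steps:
N(m) = -3*m**(3/2) (N(m) = -3*m*sqrt(m) = -3*m**(3/2))
y = sqrt(3) ≈ 1.7320
L(k) = (k + k**2)**2
-(y + L(N(u(1/(-5))))) = -(sqrt(3) + (-18*sqrt(6))**2*(1 - 18*sqrt(6))**2) = -(sqrt(3) + 1944*(1 - 18*sqrt(6))**2) = -sqrt(3) - 1944*(1 - 18*sqrt(6))**2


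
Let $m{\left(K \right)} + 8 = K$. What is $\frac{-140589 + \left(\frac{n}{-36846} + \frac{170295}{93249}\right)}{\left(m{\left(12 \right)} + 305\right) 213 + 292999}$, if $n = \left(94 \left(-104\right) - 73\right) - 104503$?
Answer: $- \frac{13417393079833}{34245525163824} \approx -0.3918$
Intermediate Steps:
$m{\left(K \right)} = -8 + K$
$n = -114352$ ($n = \left(-9776 - 73\right) - 104503 = -9849 - 104503 = -114352$)
$\frac{-140589 + \left(\frac{n}{-36846} + \frac{170295}{93249}\right)}{\left(m{\left(12 \right)} + 305\right) 213 + 292999} = \frac{-140589 + \left(- \frac{114352}{-36846} + \frac{170295}{93249}\right)}{\left(\left(-8 + 12\right) + 305\right) 213 + 292999} = \frac{-140589 + \left(\left(-114352\right) \left(- \frac{1}{36846}\right) + 170295 \cdot \frac{1}{93249}\right)}{\left(4 + 305\right) 213 + 292999} = \frac{-140589 + \left(\frac{57176}{18423} + \frac{56765}{31083}\right)}{309 \cdot 213 + 292999} = \frac{-140589 + \frac{940994401}{190880703}}{65817 + 292999} = - \frac{26834786159666}{190880703 \cdot 358816} = \left(- \frac{26834786159666}{190880703}\right) \frac{1}{358816} = - \frac{13417393079833}{34245525163824}$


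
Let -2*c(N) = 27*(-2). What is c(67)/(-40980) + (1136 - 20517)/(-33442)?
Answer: 132221741/228408860 ≈ 0.57888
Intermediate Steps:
c(N) = 27 (c(N) = -27*(-2)/2 = -½*(-54) = 27)
c(67)/(-40980) + (1136 - 20517)/(-33442) = 27/(-40980) + (1136 - 20517)/(-33442) = 27*(-1/40980) - 19381*(-1/33442) = -9/13660 + 19381/33442 = 132221741/228408860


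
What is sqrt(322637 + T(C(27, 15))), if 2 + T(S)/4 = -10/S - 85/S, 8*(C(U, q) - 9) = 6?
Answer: sqrt(490659429)/39 ≈ 567.97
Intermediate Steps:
C(U, q) = 39/4 (C(U, q) = 9 + (1/8)*6 = 9 + 3/4 = 39/4)
T(S) = -8 - 380/S (T(S) = -8 + 4*(-10/S - 85/S) = -8 + 4*(-95/S) = -8 - 380/S)
sqrt(322637 + T(C(27, 15))) = sqrt(322637 + (-8 - 380/39/4)) = sqrt(322637 + (-8 - 380*4/39)) = sqrt(322637 + (-8 - 1520/39)) = sqrt(322637 - 1832/39) = sqrt(12581011/39) = sqrt(490659429)/39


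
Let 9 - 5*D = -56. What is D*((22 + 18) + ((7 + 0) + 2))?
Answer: 637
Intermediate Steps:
D = 13 (D = 9/5 - ⅕*(-56) = 9/5 + 56/5 = 13)
D*((22 + 18) + ((7 + 0) + 2)) = 13*((22 + 18) + ((7 + 0) + 2)) = 13*(40 + (7 + 2)) = 13*(40 + 9) = 13*49 = 637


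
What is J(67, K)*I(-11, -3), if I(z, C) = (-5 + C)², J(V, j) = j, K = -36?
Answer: -2304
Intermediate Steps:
J(67, K)*I(-11, -3) = -36*(-5 - 3)² = -36*(-8)² = -36*64 = -2304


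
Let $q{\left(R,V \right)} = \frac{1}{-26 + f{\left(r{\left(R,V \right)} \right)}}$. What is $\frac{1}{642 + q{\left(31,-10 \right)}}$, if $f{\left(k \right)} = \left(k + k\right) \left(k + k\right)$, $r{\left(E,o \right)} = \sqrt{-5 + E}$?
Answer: $\frac{78}{50077} \approx 0.0015576$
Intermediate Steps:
$f{\left(k \right)} = 4 k^{2}$ ($f{\left(k \right)} = 2 k 2 k = 4 k^{2}$)
$q{\left(R,V \right)} = \frac{1}{-46 + 4 R}$ ($q{\left(R,V \right)} = \frac{1}{-26 + 4 \left(\sqrt{-5 + R}\right)^{2}} = \frac{1}{-26 + 4 \left(-5 + R\right)} = \frac{1}{-26 + \left(-20 + 4 R\right)} = \frac{1}{-46 + 4 R}$)
$\frac{1}{642 + q{\left(31,-10 \right)}} = \frac{1}{642 + \frac{1}{2 \left(-23 + 2 \cdot 31\right)}} = \frac{1}{642 + \frac{1}{2 \left(-23 + 62\right)}} = \frac{1}{642 + \frac{1}{2 \cdot 39}} = \frac{1}{642 + \frac{1}{2} \cdot \frac{1}{39}} = \frac{1}{642 + \frac{1}{78}} = \frac{1}{\frac{50077}{78}} = \frac{78}{50077}$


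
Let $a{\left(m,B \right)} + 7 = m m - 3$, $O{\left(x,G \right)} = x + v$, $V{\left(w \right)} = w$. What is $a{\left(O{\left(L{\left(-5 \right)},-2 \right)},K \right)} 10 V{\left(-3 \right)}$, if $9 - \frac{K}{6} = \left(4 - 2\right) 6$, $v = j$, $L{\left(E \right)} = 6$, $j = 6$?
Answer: $-4020$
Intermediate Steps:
$v = 6$
$O{\left(x,G \right)} = 6 + x$ ($O{\left(x,G \right)} = x + 6 = 6 + x$)
$K = -18$ ($K = 54 - 6 \left(4 - 2\right) 6 = 54 - 6 \cdot 2 \cdot 6 = 54 - 72 = -18$)
$a{\left(m,B \right)} = -10 + m^{2}$ ($a{\left(m,B \right)} = -7 + \left(m m - 3\right) = -7 + \left(m^{2} - 3\right) = -7 + \left(-3 + m^{2}\right) = -10 + m^{2}$)
$a{\left(O{\left(L{\left(-5 \right)},-2 \right)},K \right)} 10 V{\left(-3 \right)} = \left(-10 + \left(6 + 6\right)^{2}\right) 10 \left(-3\right) = \left(-10 + 12^{2}\right) 10 \left(-3\right) = \left(-10 + 144\right) 10 \left(-3\right) = 134 \cdot 10 \left(-3\right) = 1340 \left(-3\right) = -4020$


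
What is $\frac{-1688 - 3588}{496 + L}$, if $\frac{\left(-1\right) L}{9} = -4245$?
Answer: $- \frac{5276}{38701} \approx -0.13633$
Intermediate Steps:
$L = 38205$ ($L = \left(-9\right) \left(-4245\right) = 38205$)
$\frac{-1688 - 3588}{496 + L} = \frac{-1688 - 3588}{496 + 38205} = - \frac{5276}{38701}$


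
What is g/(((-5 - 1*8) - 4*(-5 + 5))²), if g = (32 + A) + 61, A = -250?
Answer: -157/169 ≈ -0.92899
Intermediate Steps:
g = -157 (g = (32 - 250) + 61 = -218 + 61 = -157)
g/(((-5 - 1*8) - 4*(-5 + 5))²) = -157/((-5 - 1*8) - 4*(-5 + 5))² = -157/((-5 - 8) - 4*0)² = -157/(-13 + 0)² = -157/((-13)²) = -157/169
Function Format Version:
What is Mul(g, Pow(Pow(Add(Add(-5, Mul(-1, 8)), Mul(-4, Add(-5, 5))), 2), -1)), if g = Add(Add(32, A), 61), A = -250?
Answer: Rational(-157, 169) ≈ -0.92899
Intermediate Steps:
g = -157 (g = Add(Add(32, -250), 61) = Add(-218, 61) = -157)
Mul(g, Pow(Pow(Add(Add(-5, Mul(-1, 8)), Mul(-4, Add(-5, 5))), 2), -1)) = Mul(-157, Pow(Pow(Add(Add(-5, Mul(-1, 8)), Mul(-4, Add(-5, 5))), 2), -1)) = Mul(-157, Pow(Pow(Add(Add(-5, -8), Mul(-4, 0)), 2), -1)) = Mul(-157, Pow(Pow(Add(-13, 0), 2), -1)) = Mul(-157, Pow(Pow(-13, 2), -1)) = Mul(-157, Pow(169, -1)) = Mul(-157, Rational(1, 169)) = Rational(-157, 169)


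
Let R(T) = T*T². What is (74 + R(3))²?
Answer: 10201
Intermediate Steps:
R(T) = T³
(74 + R(3))² = (74 + 3³)² = (74 + 27)² = 101² = 10201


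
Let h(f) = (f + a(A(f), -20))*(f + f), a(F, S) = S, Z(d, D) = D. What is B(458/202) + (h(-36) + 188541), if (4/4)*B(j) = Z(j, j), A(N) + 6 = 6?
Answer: 19450102/101 ≈ 1.9258e+5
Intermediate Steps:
A(N) = 0 (A(N) = -6 + 6 = 0)
B(j) = j
h(f) = 2*f*(-20 + f) (h(f) = (f - 20)*(f + f) = (-20 + f)*(2*f) = 2*f*(-20 + f))
B(458/202) + (h(-36) + 188541) = 458/202 + (2*(-36)*(-20 - 36) + 188541) = 458*(1/202) + (2*(-36)*(-56) + 188541) = 229/101 + (4032 + 188541) = 229/101 + 192573 = 19450102/101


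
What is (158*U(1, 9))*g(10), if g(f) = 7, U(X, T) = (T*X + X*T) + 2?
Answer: 22120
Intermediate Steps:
U(X, T) = 2 + 2*T*X (U(X, T) = (T*X + T*X) + 2 = 2*T*X + 2 = 2 + 2*T*X)
(158*U(1, 9))*g(10) = (158*(2 + 2*9*1))*7 = (158*(2 + 18))*7 = (158*20)*7 = 3160*7 = 22120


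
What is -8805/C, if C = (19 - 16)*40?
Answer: -587/8 ≈ -73.375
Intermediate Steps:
C = 120 (C = 3*40 = 120)
-8805/C = -8805/120 = -8805*1/120 = -587/8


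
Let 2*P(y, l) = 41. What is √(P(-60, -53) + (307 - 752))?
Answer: I*√1698/2 ≈ 20.603*I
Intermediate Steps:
P(y, l) = 41/2 (P(y, l) = (½)*41 = 41/2)
√(P(-60, -53) + (307 - 752)) = √(41/2 + (307 - 752)) = √(41/2 - 445) = √(-849/2) = I*√1698/2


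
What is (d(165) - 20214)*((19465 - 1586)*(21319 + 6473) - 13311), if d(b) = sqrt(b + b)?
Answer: -10043929429398 + 496879857*sqrt(330) ≈ -1.0035e+13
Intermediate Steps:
d(b) = sqrt(2)*sqrt(b) (d(b) = sqrt(2*b) = sqrt(2)*sqrt(b))
(d(165) - 20214)*((19465 - 1586)*(21319 + 6473) - 13311) = (sqrt(2)*sqrt(165) - 20214)*((19465 - 1586)*(21319 + 6473) - 13311) = (sqrt(330) - 20214)*(17879*27792 - 13311) = (-20214 + sqrt(330))*(496893168 - 13311) = (-20214 + sqrt(330))*496879857 = -10043929429398 + 496879857*sqrt(330)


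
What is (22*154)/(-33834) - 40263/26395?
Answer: -725842301/446524215 ≈ -1.6255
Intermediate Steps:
(22*154)/(-33834) - 40263/26395 = 3388*(-1/33834) - 40263*1/26395 = -1694/16917 - 40263/26395 = -725842301/446524215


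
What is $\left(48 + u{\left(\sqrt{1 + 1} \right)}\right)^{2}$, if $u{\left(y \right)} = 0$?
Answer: $2304$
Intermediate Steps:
$\left(48 + u{\left(\sqrt{1 + 1} \right)}\right)^{2} = \left(48 + 0\right)^{2} = 48^{2} = 2304$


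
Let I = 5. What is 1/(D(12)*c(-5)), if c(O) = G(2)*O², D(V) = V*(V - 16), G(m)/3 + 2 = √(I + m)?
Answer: -1/5400 - √7/10800 ≈ -0.00043016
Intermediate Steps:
G(m) = -6 + 3*√(5 + m)
D(V) = V*(-16 + V)
c(O) = O²*(-6 + 3*√7) (c(O) = (-6 + 3*√(5 + 2))*O² = (-6 + 3*√7)*O² = O²*(-6 + 3*√7))
1/(D(12)*c(-5)) = 1/((12*(-16 + 12))*(3*(-5)²*(-2 + √7))) = 1/((12*(-4))*(3*25*(-2 + √7))) = 1/(-48*(-150 + 75*√7)) = 1/(7200 - 3600*√7)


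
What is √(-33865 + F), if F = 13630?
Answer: I*√20235 ≈ 142.25*I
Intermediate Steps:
√(-33865 + F) = √(-33865 + 13630) = √(-20235) = I*√20235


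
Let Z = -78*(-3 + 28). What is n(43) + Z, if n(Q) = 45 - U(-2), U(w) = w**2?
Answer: -1909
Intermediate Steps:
n(Q) = 41 (n(Q) = 45 - 1*(-2)**2 = 45 - 1*4 = 45 - 4 = 41)
Z = -1950 (Z = -78*25 = -1950)
n(43) + Z = 41 - 1950 = -1909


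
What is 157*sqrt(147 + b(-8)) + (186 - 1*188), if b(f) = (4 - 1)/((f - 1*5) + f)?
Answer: -2 + 314*sqrt(1799)/7 ≈ 1900.6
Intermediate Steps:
b(f) = 3/(-5 + 2*f) (b(f) = 3/((f - 5) + f) = 3/((-5 + f) + f) = 3/(-5 + 2*f))
157*sqrt(147 + b(-8)) + (186 - 1*188) = 157*sqrt(147 + 3/(-5 + 2*(-8))) + (186 - 1*188) = 157*sqrt(147 + 3/(-5 - 16)) + (186 - 188) = 157*sqrt(147 + 3/(-21)) - 2 = 157*sqrt(147 + 3*(-1/21)) - 2 = 157*sqrt(147 - 1/7) - 2 = 157*sqrt(1028/7) - 2 = 157*(2*sqrt(1799)/7) - 2 = 314*sqrt(1799)/7 - 2 = -2 + 314*sqrt(1799)/7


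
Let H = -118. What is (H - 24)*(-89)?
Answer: 12638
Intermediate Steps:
(H - 24)*(-89) = (-118 - 24)*(-89) = -142*(-89) = 12638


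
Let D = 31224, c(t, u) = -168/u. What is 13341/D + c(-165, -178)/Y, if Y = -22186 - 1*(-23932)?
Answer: 115318565/269556792 ≈ 0.42781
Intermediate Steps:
Y = 1746 (Y = -22186 + 23932 = 1746)
13341/D + c(-165, -178)/Y = 13341/31224 - 168/(-178)/1746 = 13341*(1/31224) - 168*(-1/178)*(1/1746) = 4447/10408 + (84/89)*(1/1746) = 4447/10408 + 14/25899 = 115318565/269556792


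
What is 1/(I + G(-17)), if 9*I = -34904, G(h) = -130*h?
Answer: -9/15014 ≈ -0.00059944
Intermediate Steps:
I = -34904/9 (I = (⅑)*(-34904) = -34904/9 ≈ -3878.2)
1/(I + G(-17)) = 1/(-34904/9 - 130*(-17)) = 1/(-34904/9 + 2210) = 1/(-15014/9) = -9/15014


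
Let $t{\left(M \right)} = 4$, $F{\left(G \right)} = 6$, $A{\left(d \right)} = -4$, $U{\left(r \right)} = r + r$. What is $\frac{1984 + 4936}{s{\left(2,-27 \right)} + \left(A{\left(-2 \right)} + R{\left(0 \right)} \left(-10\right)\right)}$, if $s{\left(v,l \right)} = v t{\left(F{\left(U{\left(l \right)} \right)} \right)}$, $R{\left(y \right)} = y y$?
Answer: $1730$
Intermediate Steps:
$U{\left(r \right)} = 2 r$
$R{\left(y \right)} = y^{2}$
$s{\left(v,l \right)} = 4 v$ ($s{\left(v,l \right)} = v 4 = 4 v$)
$\frac{1984 + 4936}{s{\left(2,-27 \right)} + \left(A{\left(-2 \right)} + R{\left(0 \right)} \left(-10\right)\right)} = \frac{1984 + 4936}{4 \cdot 2 - \left(4 - 0^{2} \left(-10\right)\right)} = \frac{6920}{8 + \left(-4 + 0 \left(-10\right)\right)} = \frac{6920}{8 + \left(-4 + 0\right)} = \frac{6920}{8 - 4} = \frac{6920}{4} = 6920 \cdot \frac{1}{4} = 1730$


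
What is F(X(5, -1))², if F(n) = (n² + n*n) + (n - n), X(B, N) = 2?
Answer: 64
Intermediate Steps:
F(n) = 2*n² (F(n) = (n² + n²) + 0 = 2*n² + 0 = 2*n²)
F(X(5, -1))² = (2*2²)² = (2*4)² = 8² = 64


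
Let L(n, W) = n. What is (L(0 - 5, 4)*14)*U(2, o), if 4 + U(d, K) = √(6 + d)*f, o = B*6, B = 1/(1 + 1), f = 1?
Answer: 280 - 140*√2 ≈ 82.010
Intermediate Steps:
B = ½ (B = 1/2 = ½ ≈ 0.50000)
o = 3 (o = (½)*6 = 3)
U(d, K) = -4 + √(6 + d) (U(d, K) = -4 + √(6 + d)*1 = -4 + √(6 + d))
(L(0 - 5, 4)*14)*U(2, o) = ((0 - 5)*14)*(-4 + √(6 + 2)) = (-5*14)*(-4 + √8) = -70*(-4 + 2*√2) = 280 - 140*√2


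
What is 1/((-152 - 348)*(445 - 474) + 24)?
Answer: 1/14524 ≈ 6.8852e-5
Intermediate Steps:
1/((-152 - 348)*(445 - 474) + 24) = 1/(-500*(-29) + 24) = 1/(14500 + 24) = 1/14524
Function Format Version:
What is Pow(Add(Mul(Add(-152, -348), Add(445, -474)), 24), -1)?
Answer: Rational(1, 14524) ≈ 6.8852e-5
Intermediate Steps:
Pow(Add(Mul(Add(-152, -348), Add(445, -474)), 24), -1) = Pow(Add(Mul(-500, -29), 24), -1) = Pow(Add(14500, 24), -1) = Pow(14524, -1) = Rational(1, 14524)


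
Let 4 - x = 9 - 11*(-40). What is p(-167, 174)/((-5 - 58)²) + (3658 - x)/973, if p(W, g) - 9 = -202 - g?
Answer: 2275388/551691 ≈ 4.1244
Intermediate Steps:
x = -445 (x = 4 - (9 - 11*(-40)) = 4 - (9 + 440) = 4 - 1*449 = 4 - 449 = -445)
p(W, g) = -193 - g (p(W, g) = 9 + (-202 - g) = -193 - g)
p(-167, 174)/((-5 - 58)²) + (3658 - x)/973 = (-193 - 1*174)/((-5 - 58)²) + (3658 - 1*(-445))/973 = (-193 - 174)/((-63)²) + (3658 + 445)*(1/973) = -367/3969 + 4103*(1/973) = -367*1/3969 + 4103/973 = -367/3969 + 4103/973 = 2275388/551691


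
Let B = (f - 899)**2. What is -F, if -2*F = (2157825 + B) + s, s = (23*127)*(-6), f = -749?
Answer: 4856203/2 ≈ 2.4281e+6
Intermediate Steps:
s = -17526 (s = 2921*(-6) = -17526)
B = 2715904 (B = (-749 - 899)**2 = (-1648)**2 = 2715904)
F = -4856203/2 (F = -((2157825 + 2715904) - 17526)/2 = -(4873729 - 17526)/2 = -1/2*4856203 = -4856203/2 ≈ -2.4281e+6)
-F = -1*(-4856203/2) = 4856203/2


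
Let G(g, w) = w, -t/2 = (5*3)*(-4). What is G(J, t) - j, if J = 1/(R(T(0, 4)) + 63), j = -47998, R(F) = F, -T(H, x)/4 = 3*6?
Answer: 48118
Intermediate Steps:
T(H, x) = -72 (T(H, x) = -12*6 = -4*18 = -72)
t = 120 (t = -2*5*3*(-4) = -30*(-4) = -2*(-60) = 120)
J = -⅑ (J = 1/(-72 + 63) = 1/(-9) = -⅑ ≈ -0.11111)
G(J, t) - j = 120 - 1*(-47998) = 120 + 47998 = 48118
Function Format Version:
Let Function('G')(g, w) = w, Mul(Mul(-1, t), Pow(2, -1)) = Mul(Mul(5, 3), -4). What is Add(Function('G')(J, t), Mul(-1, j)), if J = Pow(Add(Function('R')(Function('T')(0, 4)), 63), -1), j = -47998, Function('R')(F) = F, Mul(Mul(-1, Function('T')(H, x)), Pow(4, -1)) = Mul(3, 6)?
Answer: 48118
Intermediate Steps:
Function('T')(H, x) = -72 (Function('T')(H, x) = Mul(-4, Mul(3, 6)) = Mul(-4, 18) = -72)
t = 120 (t = Mul(-2, Mul(Mul(5, 3), -4)) = Mul(-2, Mul(15, -4)) = Mul(-2, -60) = 120)
J = Rational(-1, 9) (J = Pow(Add(-72, 63), -1) = Pow(-9, -1) = Rational(-1, 9) ≈ -0.11111)
Add(Function('G')(J, t), Mul(-1, j)) = Add(120, Mul(-1, -47998)) = Add(120, 47998) = 48118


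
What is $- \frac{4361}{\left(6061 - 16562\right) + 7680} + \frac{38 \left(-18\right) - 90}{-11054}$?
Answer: $\frac{3599282}{2227381} \approx 1.6159$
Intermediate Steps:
$- \frac{4361}{\left(6061 - 16562\right) + 7680} + \frac{38 \left(-18\right) - 90}{-11054} = - \frac{4361}{-10501 + 7680} + \left(-684 - 90\right) \left(- \frac{1}{11054}\right) = - \frac{4361}{-2821} - - \frac{387}{5527} = \left(-4361\right) \left(- \frac{1}{2821}\right) + \frac{387}{5527} = \frac{623}{403} + \frac{387}{5527} = \frac{3599282}{2227381}$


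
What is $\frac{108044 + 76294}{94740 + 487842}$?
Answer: $\frac{399}{1261} \approx 0.31642$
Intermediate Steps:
$\frac{108044 + 76294}{94740 + 487842} = \frac{184338}{582582} = 184338 \cdot \frac{1}{582582} = \frac{399}{1261}$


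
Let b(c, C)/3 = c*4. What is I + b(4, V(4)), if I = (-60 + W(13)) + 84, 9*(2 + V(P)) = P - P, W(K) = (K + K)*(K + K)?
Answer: 748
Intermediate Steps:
W(K) = 4*K**2 (W(K) = (2*K)*(2*K) = 4*K**2)
V(P) = -2 (V(P) = -2 + (P - P)/9 = -2 + (1/9)*0 = -2 + 0 = -2)
b(c, C) = 12*c (b(c, C) = 3*(c*4) = 3*(4*c) = 12*c)
I = 700 (I = (-60 + 4*13**2) + 84 = (-60 + 4*169) + 84 = (-60 + 676) + 84 = 616 + 84 = 700)
I + b(4, V(4)) = 700 + 12*4 = 700 + 48 = 748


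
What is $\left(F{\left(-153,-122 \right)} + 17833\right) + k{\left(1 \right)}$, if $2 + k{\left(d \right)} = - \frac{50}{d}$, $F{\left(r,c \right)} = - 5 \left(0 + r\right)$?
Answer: $18546$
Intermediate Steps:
$F{\left(r,c \right)} = - 5 r$
$k{\left(d \right)} = -2 - \frac{50}{d}$
$\left(F{\left(-153,-122 \right)} + 17833\right) + k{\left(1 \right)} = \left(\left(-5\right) \left(-153\right) + 17833\right) - \left(2 + \frac{50}{1}\right) = \left(765 + 17833\right) - 52 = 18598 - 52 = 18546$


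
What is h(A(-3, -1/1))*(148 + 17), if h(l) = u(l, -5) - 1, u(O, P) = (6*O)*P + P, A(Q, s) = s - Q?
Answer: -10890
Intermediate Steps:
u(O, P) = P + 6*O*P (u(O, P) = 6*O*P + P = P + 6*O*P)
h(l) = -6 - 30*l (h(l) = -5*(1 + 6*l) - 1 = (-5 - 30*l) - 1 = -6 - 30*l)
h(A(-3, -1/1))*(148 + 17) = (-6 - 30*(-1/1 - 1*(-3)))*(148 + 17) = (-6 - 30*(-1*1 + 3))*165 = (-6 - 30*(-1 + 3))*165 = (-6 - 30*2)*165 = (-6 - 60)*165 = -66*165 = -10890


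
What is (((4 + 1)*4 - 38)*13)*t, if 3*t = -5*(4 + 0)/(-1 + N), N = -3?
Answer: -390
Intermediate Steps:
t = 5/3 (t = (-5*(4 + 0)/(-1 - 3))/3 = (-20/(-4))/3 = (-20*(-1)/4)/3 = (-5*(-1))/3 = (⅓)*5 = 5/3 ≈ 1.6667)
(((4 + 1)*4 - 38)*13)*t = (((4 + 1)*4 - 38)*13)*(5/3) = ((5*4 - 38)*13)*(5/3) = ((20 - 38)*13)*(5/3) = -18*13*(5/3) = -234*5/3 = -390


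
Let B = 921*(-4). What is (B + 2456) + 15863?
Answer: 14635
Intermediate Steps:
B = -3684
(B + 2456) + 15863 = (-3684 + 2456) + 15863 = -1228 + 15863 = 14635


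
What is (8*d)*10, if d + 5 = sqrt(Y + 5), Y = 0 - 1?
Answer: -240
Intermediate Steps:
Y = -1
d = -3 (d = -5 + sqrt(-1 + 5) = -5 + sqrt(4) = -5 + 2 = -3)
(8*d)*10 = (8*(-3))*10 = -24*10 = -240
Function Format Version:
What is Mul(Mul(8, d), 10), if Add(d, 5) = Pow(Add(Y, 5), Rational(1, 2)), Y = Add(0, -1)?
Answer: -240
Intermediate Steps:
Y = -1
d = -3 (d = Add(-5, Pow(Add(-1, 5), Rational(1, 2))) = Add(-5, Pow(4, Rational(1, 2))) = Add(-5, 2) = -3)
Mul(Mul(8, d), 10) = Mul(Mul(8, -3), 10) = Mul(-24, 10) = -240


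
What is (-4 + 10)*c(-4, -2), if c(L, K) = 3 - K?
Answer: 30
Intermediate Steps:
(-4 + 10)*c(-4, -2) = (-4 + 10)*(3 - 1*(-2)) = 6*(3 + 2) = 6*5 = 30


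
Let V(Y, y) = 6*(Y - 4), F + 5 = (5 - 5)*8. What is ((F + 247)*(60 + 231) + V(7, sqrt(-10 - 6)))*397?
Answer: 27964680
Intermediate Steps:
F = -5 (F = -5 + (5 - 5)*8 = -5 + 0*8 = -5 + 0 = -5)
V(Y, y) = -24 + 6*Y (V(Y, y) = 6*(-4 + Y) = -24 + 6*Y)
((F + 247)*(60 + 231) + V(7, sqrt(-10 - 6)))*397 = ((-5 + 247)*(60 + 231) + (-24 + 6*7))*397 = (242*291 + (-24 + 42))*397 = (70422 + 18)*397 = 70440*397 = 27964680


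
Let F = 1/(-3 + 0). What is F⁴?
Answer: 1/81 ≈ 0.012346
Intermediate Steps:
F = -⅓ (F = 1/(-3) = -⅓ ≈ -0.33333)
F⁴ = (-⅓)⁴ = 1/81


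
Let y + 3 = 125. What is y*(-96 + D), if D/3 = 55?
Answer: 8418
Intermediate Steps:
y = 122 (y = -3 + 125 = 122)
D = 165 (D = 3*55 = 165)
y*(-96 + D) = 122*(-96 + 165) = 122*69 = 8418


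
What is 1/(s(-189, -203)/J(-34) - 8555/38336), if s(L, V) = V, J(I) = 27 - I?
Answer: -2338496/8304063 ≈ -0.28161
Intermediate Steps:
1/(s(-189, -203)/J(-34) - 8555/38336) = 1/(-203/(27 - 1*(-34)) - 8555/38336) = 1/(-203/(27 + 34) - 8555*1/38336) = 1/(-203/61 - 8555/38336) = 1/(-8304063/2338496) = -2338496/8304063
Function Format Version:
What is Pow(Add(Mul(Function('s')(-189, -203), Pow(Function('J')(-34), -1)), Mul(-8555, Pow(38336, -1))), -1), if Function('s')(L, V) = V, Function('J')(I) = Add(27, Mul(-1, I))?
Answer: Rational(-2338496, 8304063) ≈ -0.28161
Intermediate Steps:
Pow(Add(Mul(Function('s')(-189, -203), Pow(Function('J')(-34), -1)), Mul(-8555, Pow(38336, -1))), -1) = Pow(Add(Mul(-203, Pow(Add(27, Mul(-1, -34)), -1)), Mul(-8555, Pow(38336, -1))), -1) = Pow(Add(Mul(-203, Pow(Add(27, 34), -1)), Mul(-8555, Rational(1, 38336))), -1) = Pow(Add(Mul(-203, Pow(61, -1)), Rational(-8555, 38336)), -1) = Pow(Add(Mul(-203, Rational(1, 61)), Rational(-8555, 38336)), -1) = Pow(Add(Rational(-203, 61), Rational(-8555, 38336)), -1) = Pow(Rational(-8304063, 2338496), -1) = Rational(-2338496, 8304063)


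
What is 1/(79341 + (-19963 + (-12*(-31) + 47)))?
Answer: 1/59797 ≈ 1.6723e-5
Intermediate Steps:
1/(79341 + (-19963 + (-12*(-31) + 47))) = 1/(79341 + (-19963 + (372 + 47))) = 1/(79341 + (-19963 + 419)) = 1/(79341 - 19544) = 1/59797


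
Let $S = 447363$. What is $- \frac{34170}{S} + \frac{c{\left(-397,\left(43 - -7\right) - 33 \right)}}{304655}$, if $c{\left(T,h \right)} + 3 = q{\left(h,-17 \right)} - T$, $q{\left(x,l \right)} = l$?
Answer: $- \frac{262600141}{3494650635} \approx -0.075143$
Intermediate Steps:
$c{\left(T,h \right)} = -20 - T$ ($c{\left(T,h \right)} = -3 - \left(17 + T\right) = -20 - T$)
$- \frac{34170}{S} + \frac{c{\left(-397,\left(43 - -7\right) - 33 \right)}}{304655} = - \frac{34170}{447363} + \frac{-20 - -397}{304655} = \left(-34170\right) \frac{1}{447363} + \left(-20 + 397\right) \frac{1}{304655} = - \frac{11390}{149121} + 377 \cdot \frac{1}{304655} = - \frac{11390}{149121} + \frac{29}{23435} = - \frac{262600141}{3494650635}$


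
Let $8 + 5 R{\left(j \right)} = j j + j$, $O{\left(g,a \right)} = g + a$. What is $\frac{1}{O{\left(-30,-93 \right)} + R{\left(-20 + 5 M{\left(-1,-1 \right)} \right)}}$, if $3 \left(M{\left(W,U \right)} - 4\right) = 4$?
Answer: $- \frac{45}{5147} \approx -0.008743$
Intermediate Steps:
$M{\left(W,U \right)} = \frac{16}{3}$ ($M{\left(W,U \right)} = 4 + \frac{1}{3} \cdot 4 = 4 + \frac{4}{3} = \frac{16}{3}$)
$O{\left(g,a \right)} = a + g$
$R{\left(j \right)} = - \frac{8}{5} + \frac{j}{5} + \frac{j^{2}}{5}$ ($R{\left(j \right)} = - \frac{8}{5} + \frac{j j + j}{5} = - \frac{8}{5} + \frac{j^{2} + j}{5} = - \frac{8}{5} + \frac{j + j^{2}}{5} = - \frac{8}{5} + \left(\frac{j}{5} + \frac{j^{2}}{5}\right) = - \frac{8}{5} + \frac{j}{5} + \frac{j^{2}}{5}$)
$\frac{1}{O{\left(-30,-93 \right)} + R{\left(-20 + 5 M{\left(-1,-1 \right)} \right)}} = \frac{1}{\left(-93 - 30\right) + \left(- \frac{8}{5} + \frac{-20 + 5 \cdot \frac{16}{3}}{5} + \frac{\left(-20 + 5 \cdot \frac{16}{3}\right)^{2}}{5}\right)} = \frac{1}{-123 + \left(- \frac{8}{5} + \frac{-20 + \frac{80}{3}}{5} + \frac{\left(-20 + \frac{80}{3}\right)^{2}}{5}\right)} = \frac{1}{-123 + \left(- \frac{8}{5} + \frac{1}{5} \cdot \frac{20}{3} + \frac{\left(\frac{20}{3}\right)^{2}}{5}\right)} = \frac{1}{-123 + \left(- \frac{8}{5} + \frac{4}{3} + \frac{1}{5} \cdot \frac{400}{9}\right)} = \frac{1}{-123 + \left(- \frac{8}{5} + \frac{4}{3} + \frac{80}{9}\right)} = \frac{1}{-123 + \frac{388}{45}} = \frac{1}{- \frac{5147}{45}} = - \frac{45}{5147}$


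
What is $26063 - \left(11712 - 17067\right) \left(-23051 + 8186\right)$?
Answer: $-79576012$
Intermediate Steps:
$26063 - \left(11712 - 17067\right) \left(-23051 + 8186\right) = 26063 - \left(-5355\right) \left(-14865\right) = 26063 - 79602075 = -79576012$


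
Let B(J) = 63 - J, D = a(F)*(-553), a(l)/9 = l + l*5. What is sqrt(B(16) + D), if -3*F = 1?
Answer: sqrt(10001) ≈ 100.01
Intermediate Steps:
F = -1/3 (F = -1/3*1 = -1/3 ≈ -0.33333)
a(l) = 54*l (a(l) = 9*(l + l*5) = 9*(l + 5*l) = 9*(6*l) = 54*l)
D = 9954 (D = (54*(-1/3))*(-553) = -18*(-553) = 9954)
sqrt(B(16) + D) = sqrt((63 - 1*16) + 9954) = sqrt((63 - 16) + 9954) = sqrt(47 + 9954) = sqrt(10001)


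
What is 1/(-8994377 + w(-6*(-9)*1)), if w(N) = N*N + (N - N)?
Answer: -1/8991461 ≈ -1.1122e-7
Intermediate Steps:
w(N) = N² (w(N) = N² + 0 = N²)
1/(-8994377 + w(-6*(-9)*1)) = 1/(-8994377 + (-6*(-9)*1)²) = 1/(-8994377 + (54*1)²) = 1/(-8994377 + 54²) = 1/(-8994377 + 2916) = 1/(-8991461) = -1/8991461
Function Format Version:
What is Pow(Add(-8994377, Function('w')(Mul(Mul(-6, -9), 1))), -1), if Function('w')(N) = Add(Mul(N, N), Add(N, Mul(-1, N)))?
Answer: Rational(-1, 8991461) ≈ -1.1122e-7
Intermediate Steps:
Function('w')(N) = Pow(N, 2) (Function('w')(N) = Add(Pow(N, 2), 0) = Pow(N, 2))
Pow(Add(-8994377, Function('w')(Mul(Mul(-6, -9), 1))), -1) = Pow(Add(-8994377, Pow(Mul(Mul(-6, -9), 1), 2)), -1) = Pow(Add(-8994377, Pow(Mul(54, 1), 2)), -1) = Pow(Add(-8994377, Pow(54, 2)), -1) = Pow(Add(-8994377, 2916), -1) = Pow(-8991461, -1) = Rational(-1, 8991461)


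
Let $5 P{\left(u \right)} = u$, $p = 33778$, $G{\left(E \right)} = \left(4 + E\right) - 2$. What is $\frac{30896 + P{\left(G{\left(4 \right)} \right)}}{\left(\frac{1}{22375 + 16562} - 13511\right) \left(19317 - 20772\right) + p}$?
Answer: $\frac{1002536897}{638965351430} \approx 0.001569$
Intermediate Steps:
$G{\left(E \right)} = 2 + E$
$P{\left(u \right)} = \frac{u}{5}$
$\frac{30896 + P{\left(G{\left(4 \right)} \right)}}{\left(\frac{1}{22375 + 16562} - 13511\right) \left(19317 - 20772\right) + p} = \frac{30896 + \frac{2 + 4}{5}}{\left(\frac{1}{22375 + 16562} - 13511\right) \left(19317 - 20772\right) + 33778} = \frac{30896 + \frac{1}{5} \cdot 6}{\left(\frac{1}{38937} - 13511\right) \left(-1455\right) + 33778} = \frac{30896 + \frac{6}{5}}{\left(\frac{1}{38937} - 13511\right) \left(-1455\right) + 33778} = \frac{154486}{5 \left(\left(- \frac{526077806}{38937}\right) \left(-1455\right) + 33778\right)} = \frac{154486}{5 \left(\frac{255147735910}{12979} + 33778\right)} = \frac{154486}{5 \cdot \frac{255586140572}{12979}} = \frac{154486}{5} \cdot \frac{12979}{255586140572} = \frac{1002536897}{638965351430}$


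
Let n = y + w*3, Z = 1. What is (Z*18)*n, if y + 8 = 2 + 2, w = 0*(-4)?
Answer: -72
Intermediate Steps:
w = 0
y = -4 (y = -8 + (2 + 2) = -8 + 4 = -4)
n = -4 (n = -4 + 0*3 = -4 + 0 = -4)
(Z*18)*n = (1*18)*(-4) = 18*(-4) = -72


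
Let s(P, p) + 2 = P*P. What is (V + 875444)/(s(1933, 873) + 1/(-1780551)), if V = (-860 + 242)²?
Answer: 279850981221/831625708042 ≈ 0.33651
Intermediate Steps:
s(P, p) = -2 + P² (s(P, p) = -2 + P*P = -2 + P²)
V = 381924 (V = (-618)² = 381924)
(V + 875444)/(s(1933, 873) + 1/(-1780551)) = (381924 + 875444)/((-2 + 1933²) + 1/(-1780551)) = 1257368/((-2 + 3736489) - 1/1780551) = 1257368/(3736487 - 1/1780551) = 1257368/(6653005664336/1780551) = 1257368*(1780551/6653005664336) = 279850981221/831625708042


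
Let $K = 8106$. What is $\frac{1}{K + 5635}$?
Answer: $\frac{1}{13741} \approx 7.2775 \cdot 10^{-5}$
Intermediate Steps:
$\frac{1}{K + 5635} = \frac{1}{8106 + 5635} = \frac{1}{13741}$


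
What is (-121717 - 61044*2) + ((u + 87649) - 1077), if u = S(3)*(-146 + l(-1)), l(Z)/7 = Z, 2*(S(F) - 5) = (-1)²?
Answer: -316149/2 ≈ -1.5807e+5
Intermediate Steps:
S(F) = 11/2 (S(F) = 5 + (½)*(-1)² = 5 + (½)*1 = 5 + ½ = 11/2)
l(Z) = 7*Z
u = -1683/2 (u = 11*(-146 + 7*(-1))/2 = 11*(-146 - 7)/2 = (11/2)*(-153) = -1683/2 ≈ -841.50)
(-121717 - 61044*2) + ((u + 87649) - 1077) = (-121717 - 61044*2) + ((-1683/2 + 87649) - 1077) = (-121717 - 122088) + (173615/2 - 1077) = -243805 + 171461/2 = -316149/2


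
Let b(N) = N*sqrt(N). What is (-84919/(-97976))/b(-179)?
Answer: 84919*I*sqrt(179)/3139249016 ≈ 0.00036191*I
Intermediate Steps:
b(N) = N**(3/2)
(-84919/(-97976))/b(-179) = (-84919/(-97976))/((-179)**(3/2)) = (-84919*(-1/97976))/((-179*I*sqrt(179))) = 84919*(I*sqrt(179)/32041)/97976 = 84919*I*sqrt(179)/3139249016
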